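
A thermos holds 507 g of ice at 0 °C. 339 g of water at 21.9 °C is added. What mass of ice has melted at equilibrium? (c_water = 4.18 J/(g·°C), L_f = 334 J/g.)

m_melted ≈ 92.9 g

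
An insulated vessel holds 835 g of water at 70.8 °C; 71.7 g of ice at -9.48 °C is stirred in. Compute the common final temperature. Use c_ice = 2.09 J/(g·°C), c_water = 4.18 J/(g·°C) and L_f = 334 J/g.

T_f ≈ 58.5 °C

Setting the total heat transfer to zero:
ice -9.48→0 °C: 71.7·2.09·9.48 = 1420.6
  latent heat to melt: 71.7·334 = 23948
  meltwater 0→T: 71.7·4.18·T = 299.71 T
  water cools: 835·4.18·(T − 70.8) = 3490.3(T − 70.8)
3790 T = 247113 − 25368 = 221745
T ≈ 58.51 °C (positive, so assuming full melt was valid).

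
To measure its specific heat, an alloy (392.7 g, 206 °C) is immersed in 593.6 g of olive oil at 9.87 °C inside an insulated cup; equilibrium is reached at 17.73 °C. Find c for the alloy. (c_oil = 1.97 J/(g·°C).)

Heat lost by the alloy = heat gained by the oil:
392.7×c×(206 − 17.73) = 593.6×1.97×(17.73 − 9.87)
73934 c = 9191.4  ⇒  c ≈ 0.1243 J/(g·°C)

c ≈ 0.124 J/(g·°C)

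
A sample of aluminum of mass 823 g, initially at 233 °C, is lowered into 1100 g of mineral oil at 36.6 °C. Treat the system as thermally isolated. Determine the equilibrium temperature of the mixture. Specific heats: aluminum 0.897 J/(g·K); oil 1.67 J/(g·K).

T_f ≈ 92.9 °C

With ΣQ=0 the equilibrium temperature is the m·c-weighted mean:
T_f = (738.23*233 + 1837*36.6) / (738.23 + 1837)
    = 239242 / 2575.2 ≈ 92.90 °C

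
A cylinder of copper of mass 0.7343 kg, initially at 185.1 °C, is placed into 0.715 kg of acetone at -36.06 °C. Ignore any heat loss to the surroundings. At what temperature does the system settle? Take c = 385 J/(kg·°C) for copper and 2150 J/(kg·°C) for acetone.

T_f ≈ -1.7 °C

Conservation of energy gives ΣQ = 0:
0.7343×385×(T − 185.1) + 0.715×2150×(T − (-36.06)) = 0
(282.71 + 1537.2) T = 282.71×185.1 + 1537.2×(-36.06)
T = -3104.4/1820 ≈ -1.71 °C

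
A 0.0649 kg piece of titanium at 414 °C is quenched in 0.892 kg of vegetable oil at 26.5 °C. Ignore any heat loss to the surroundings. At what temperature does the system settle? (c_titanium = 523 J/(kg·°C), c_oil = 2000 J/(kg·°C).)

Conservation of energy gives ΣQ = 0:
0.0649*523*(T − 414) + 0.892*2000*(T − 26.5) = 0
(33.94 + 1784) T = 33.94*414 + 1784*26.5
T = 61328/1817.9 ≈ 33.73 °C

T_f ≈ 33.7 °C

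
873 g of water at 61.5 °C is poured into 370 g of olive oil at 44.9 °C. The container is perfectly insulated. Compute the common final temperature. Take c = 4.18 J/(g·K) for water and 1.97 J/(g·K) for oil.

T_f ≈ 58.7 °C

Heat gained plus heat lost sum to zero:
873·4.18·(T − 61.5) + 370·1.97·(T − 44.9) = 0
4378 T = 257150
T = 257150 / 4378 = 58.7 °C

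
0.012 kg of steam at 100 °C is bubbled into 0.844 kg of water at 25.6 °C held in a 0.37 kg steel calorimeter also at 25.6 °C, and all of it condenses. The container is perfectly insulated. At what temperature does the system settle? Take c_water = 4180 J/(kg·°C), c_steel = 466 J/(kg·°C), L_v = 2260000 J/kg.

Setting the total heat transfer to zero:
steam→water at 100 °C releases m L_v = 0.012·2260000 = 27120; condensed water 100 °C→T: 50.16(T − 100); original water: 3527.9(T − 25.6); steel cup: 0.37·466·(T − 25.6) = 172.42(T − 25.6)
3750.5 T = 27120 + 5016 + 94729 = 126865
T ≈ 33.83 °C, under the boiling point, so the assumption holds.

T_f ≈ 33.8 °C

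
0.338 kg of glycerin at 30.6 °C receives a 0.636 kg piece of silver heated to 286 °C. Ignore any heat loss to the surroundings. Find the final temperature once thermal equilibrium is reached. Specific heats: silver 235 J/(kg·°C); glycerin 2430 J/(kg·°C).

T_f ≈ 69.9 °C

Heat gained plus heat lost sum to zero:
0.636·235·(T − 286) + 0.338·2430·(T − 30.6) = 0
(149.46 + 821.34) T = 149.46·286 + 821.34·30.6
T = 67879 / 970.8 = 69.9 °C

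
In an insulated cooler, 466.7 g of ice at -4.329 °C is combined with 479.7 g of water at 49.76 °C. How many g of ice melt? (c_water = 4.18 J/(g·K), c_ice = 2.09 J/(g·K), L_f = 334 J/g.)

Cooling the water to 0 °C releases 479.7·4.18·49.76 = 99776 J.
Warming the ice to 0 °C takes 466.7·2.09·4.329 = 4222.5 J, leaving 95554 J for melting.
To melt every bit of ice: 466.7·334 = 155878 J.
Since 95554 < 155878 J, not all the ice melts; equilibrium is at 0 °C.
Mass melted = 95554/334 ≈ 286.1 g.

m_melted ≈ 286 g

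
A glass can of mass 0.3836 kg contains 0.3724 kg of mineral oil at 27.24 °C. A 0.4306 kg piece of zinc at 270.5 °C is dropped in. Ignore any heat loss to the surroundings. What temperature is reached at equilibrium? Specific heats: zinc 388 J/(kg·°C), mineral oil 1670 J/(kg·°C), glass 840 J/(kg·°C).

T_f ≈ 63.8 °C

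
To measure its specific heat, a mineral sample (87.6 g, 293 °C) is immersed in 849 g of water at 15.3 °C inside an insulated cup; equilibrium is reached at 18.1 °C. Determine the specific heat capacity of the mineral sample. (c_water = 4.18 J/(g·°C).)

m_s c (T_s − T_f) = m_water c_water (T_f − T_0):
87.6×c×(293 − 18.1) = 849×4.18×(18.1 − 15.3)
24081 c = 9936.7  ⇒  c ≈ 0.4126 J/(g·°C)

c ≈ 0.413 J/(g·°C)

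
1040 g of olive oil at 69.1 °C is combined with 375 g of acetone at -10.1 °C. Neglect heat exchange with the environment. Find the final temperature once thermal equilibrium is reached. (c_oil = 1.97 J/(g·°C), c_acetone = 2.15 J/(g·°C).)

T_f ≈ 46.7 °C

With ΣQ=0 the equilibrium temperature is the m·c-weighted mean:
T_f = (2048.8×69.1 + 806.25×(-10.1)) / (2048.8 + 806.25)
    = 133429 / 2855.1 ≈ 46.73 °C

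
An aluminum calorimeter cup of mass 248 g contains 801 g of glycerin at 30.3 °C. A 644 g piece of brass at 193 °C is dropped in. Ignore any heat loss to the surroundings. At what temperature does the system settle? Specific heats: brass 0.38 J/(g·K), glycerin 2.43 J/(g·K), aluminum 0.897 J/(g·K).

T_f is the heat-capacity-weighted average of the initial temperatures:
T_f = (244.72·193 + 1946.4·30.3 + 222.46·30.3) / (244.72 + 1946.4 + 222.46)
    = 112948 / 2413.6 ≈ 46.80 °C

T_f ≈ 46.8 °C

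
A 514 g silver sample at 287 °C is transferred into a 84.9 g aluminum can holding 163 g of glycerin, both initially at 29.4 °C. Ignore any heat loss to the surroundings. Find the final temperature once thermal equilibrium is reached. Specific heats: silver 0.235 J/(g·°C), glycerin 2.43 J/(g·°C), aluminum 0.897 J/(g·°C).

T_f ≈ 81.9 °C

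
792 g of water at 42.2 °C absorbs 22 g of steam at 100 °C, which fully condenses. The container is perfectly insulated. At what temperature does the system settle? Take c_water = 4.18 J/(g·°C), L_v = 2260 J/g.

T_f ≈ 58.4 °C

Net heat exchanged in the isolated system is zero:
latent heat released on condensation: 22×2260 = 49720; condensed water 100 °C→T: 91.96(T − 100); original water: 3310.6(T − 42.2)
3402.5 T = 49720 + 9196 + 139706 = 198622
T ≈ 58.37 °C, under the boiling point, so the assumption holds.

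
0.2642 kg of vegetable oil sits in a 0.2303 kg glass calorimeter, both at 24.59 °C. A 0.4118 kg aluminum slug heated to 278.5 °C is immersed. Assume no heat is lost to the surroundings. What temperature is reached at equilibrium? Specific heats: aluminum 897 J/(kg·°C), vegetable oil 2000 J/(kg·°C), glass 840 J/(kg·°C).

T_f ≈ 110.5 °C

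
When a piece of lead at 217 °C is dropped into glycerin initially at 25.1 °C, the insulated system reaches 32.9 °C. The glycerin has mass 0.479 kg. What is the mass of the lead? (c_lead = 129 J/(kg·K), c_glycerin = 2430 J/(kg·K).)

m ≈ 0.382 kg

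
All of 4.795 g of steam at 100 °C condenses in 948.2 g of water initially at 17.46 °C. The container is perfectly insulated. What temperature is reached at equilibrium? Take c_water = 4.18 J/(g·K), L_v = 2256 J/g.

Net heat exchanged in the isolated system is zero:
steam→water at 100 °C releases m L_v = 4.795×2256 = 10818
  condensed water 100 °C→T: 20.04(T − 100)
  original water: 3963.5(T − 17.46)
3983.5 T = 10818 + 2004.3 + 69202 = 82024
T ≈ 20.59 °C — below 100 °C, confirming all the steam condensed.

T_f ≈ 20.6 °C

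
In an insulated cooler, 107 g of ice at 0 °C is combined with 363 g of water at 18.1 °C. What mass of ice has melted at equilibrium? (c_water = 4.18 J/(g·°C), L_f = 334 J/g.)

m_melted ≈ 82.2 g

Cooling the water to 0 °C releases 363×4.18×18.1 = 27464 J.
Fully melting the ice requires m_ice L_f = 107×334 = 35738 J.
27464 J < 35738 J, so only part of the ice melts and the system sits at 0 °C.
m_melt = 27464 / L_f = 82.23 g.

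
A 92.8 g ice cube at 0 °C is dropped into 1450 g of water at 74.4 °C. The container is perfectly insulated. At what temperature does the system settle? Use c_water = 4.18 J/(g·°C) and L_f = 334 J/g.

T_f ≈ 65.1 °C

Let T be the final temperature. ΣQ_i = 0:
latent heat to melt: 92.8·334 = 30995
  meltwater 0→T: 92.8·4.18·T = 387.9 T
  water cools: 1450·4.18·(T − 74.4) = 6061(T − 74.4)
6448.9 T = 450938 − 30995 = 419943
T ≈ 65.12 °C (positive, so assuming full melt was valid).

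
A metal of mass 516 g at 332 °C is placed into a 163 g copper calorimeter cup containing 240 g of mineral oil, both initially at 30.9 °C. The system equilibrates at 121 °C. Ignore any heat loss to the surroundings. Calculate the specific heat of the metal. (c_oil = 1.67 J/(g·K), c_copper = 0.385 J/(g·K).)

Energy conservation, ΣQ = 0:
516×c×(121 − 332) + 240×1.67×(121 − 30.9) + 163×0.385×(121 − 30.9) = 0
-108876 c = -41766
c = -41766/-108876 ≈ 0.3836 J/(g·K)

c ≈ 0.384 J/(g·K)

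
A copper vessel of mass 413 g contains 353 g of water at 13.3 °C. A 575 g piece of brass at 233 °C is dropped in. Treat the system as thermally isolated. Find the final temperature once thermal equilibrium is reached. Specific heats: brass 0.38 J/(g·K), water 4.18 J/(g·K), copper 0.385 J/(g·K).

T_f ≈ 39.2 °C

Heat gained plus heat lost sum to zero:
575*0.38*(T − 233) + 353*4.18*(T − 13.3) + 413*0.385*(T − 13.3) = 0
218.5(T − 233) + 1475.5(T − 13.3) + 159(T − 13.3) = 0
1853 T = 72650
T = 72650/1853 ≈ 39.21 °C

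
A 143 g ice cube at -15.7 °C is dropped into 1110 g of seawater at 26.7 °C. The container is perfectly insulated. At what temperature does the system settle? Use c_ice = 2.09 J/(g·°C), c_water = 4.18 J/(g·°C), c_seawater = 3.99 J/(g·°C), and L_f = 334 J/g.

Taking heat into each body as positive, Σ m c ΔT = 0:
warm ice to 0 °C: 143·2.09·(0 − (-15.7)) = 4692.3
  latent heat to melt: 143·334 = 47762
  warm the meltwater: 597.74 T
  seawater cools: 1110·3.99·(T − 26.7) = 4428.9(T − 26.7)
5026.6 T = 118252 − 52454 = 65797
T ≈ 13.09 °C — above 0 °C, consistent with complete melting.

T_f ≈ 13.1 °C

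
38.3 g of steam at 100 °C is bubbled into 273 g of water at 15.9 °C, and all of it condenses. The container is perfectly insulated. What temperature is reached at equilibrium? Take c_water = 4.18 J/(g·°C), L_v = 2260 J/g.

T_f ≈ 92.8 °C

Let T be the final temperature. ΣQ_i = 0:
condense steam: −38.3×2260 = −86558; condensed water 100 °C→T: 160.09(T − 100); original water: 1141.1(T − 15.9)
1301.2 T = 86558 + 16009 + 18144 = 120712
T ≈ 92.77 °C — below 100 °C, confirming all the steam condensed.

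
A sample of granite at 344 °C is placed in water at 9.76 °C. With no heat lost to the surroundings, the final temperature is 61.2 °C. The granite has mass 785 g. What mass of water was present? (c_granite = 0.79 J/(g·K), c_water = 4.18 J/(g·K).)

|Q_granite| = |Q_water|:
785×0.79×(344 − 61.2) = m×4.18×(61.2 − 9.76)
215.02 m = 175378  ⇒  m ≈ 815.6 g

m ≈ 816 g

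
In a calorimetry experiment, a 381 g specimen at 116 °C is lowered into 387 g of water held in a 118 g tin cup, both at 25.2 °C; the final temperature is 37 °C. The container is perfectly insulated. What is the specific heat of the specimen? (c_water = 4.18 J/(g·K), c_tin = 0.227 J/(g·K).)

Taking heat into each body as positive, Σ m c ΔT = 0:
381·c·(37 − 116) + 387·4.18·(37 − 25.2) + 118·0.227·(37 − 25.2) = 0
-30099 c = -19404
c = -19404/-30099 ≈ 0.6447 J/(g·K)

c ≈ 0.645 J/(g·K)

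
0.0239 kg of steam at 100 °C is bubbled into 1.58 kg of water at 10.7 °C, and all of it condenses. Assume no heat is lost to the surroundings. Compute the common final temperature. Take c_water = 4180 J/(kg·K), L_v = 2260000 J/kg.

Setting the total heat transfer to zero:
steam→water at 100 °C releases m L_v = 0.0239×2260000 = 54014; condensed water 100 °C→T: 99.9(T − 100); original water: 6604.4(T − 10.7)
6704.3 T = 54014 + 9990.2 + 70667 = 134671
T ≈ 20.09 °C (< 100 °C, so full condensation is consistent).

T_f ≈ 20.1 °C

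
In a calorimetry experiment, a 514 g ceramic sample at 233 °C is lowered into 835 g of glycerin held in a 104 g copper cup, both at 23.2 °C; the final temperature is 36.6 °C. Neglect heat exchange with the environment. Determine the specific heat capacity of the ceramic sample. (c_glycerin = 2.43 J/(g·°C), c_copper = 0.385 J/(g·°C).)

c ≈ 0.275 J/(g·°C)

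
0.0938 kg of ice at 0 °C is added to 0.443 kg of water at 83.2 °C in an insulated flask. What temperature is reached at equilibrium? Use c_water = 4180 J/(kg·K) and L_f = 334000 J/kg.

Conservation of energy gives ΣQ = 0:
melt ice: 0.0938×334000 = 31329
  warm the meltwater: 392.08 T
  water: 1851.7(T − 83.2)
2243.8 T = 154065 − 31329 = 122736
T ≈ 54.70 °C (positive, so assuming full melt was valid).

T_f ≈ 54.7 °C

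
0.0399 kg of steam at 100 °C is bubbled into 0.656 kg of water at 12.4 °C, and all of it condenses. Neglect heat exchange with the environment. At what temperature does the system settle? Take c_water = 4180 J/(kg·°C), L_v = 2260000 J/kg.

T_f ≈ 48.4 °C

Setting the total heat transfer to zero:
latent heat released on condensation: 0.0399×2260000 = 90174
  condensate cools 100→T: 0.0399×4180×(T − 100) = 166.78(T − 100)
  water warms: 0.656×4180×(T − 12.4) = 2742.1(T − 12.4)
2908.9 T = 90174 + 16678 + 34002 = 140854
T ≈ 48.42 °C (< 100 °C, so full condensation is consistent).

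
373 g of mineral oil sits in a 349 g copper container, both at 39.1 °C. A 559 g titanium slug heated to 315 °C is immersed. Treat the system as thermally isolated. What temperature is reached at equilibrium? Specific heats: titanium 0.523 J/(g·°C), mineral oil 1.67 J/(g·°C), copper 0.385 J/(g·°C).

T_f ≈ 115.9 °C

Heat gained plus heat lost sum to zero:
559·0.523·(T − 315) + 373·1.67·(T − 39.1) + 349·0.385·(T − 39.1) = 0
292.36(T − 315) + 622.91(T − 39.1) + 134.37(T − 39.1) = 0
1049.6 T = 121702
T = 121702/1049.6 ≈ 115.95 °C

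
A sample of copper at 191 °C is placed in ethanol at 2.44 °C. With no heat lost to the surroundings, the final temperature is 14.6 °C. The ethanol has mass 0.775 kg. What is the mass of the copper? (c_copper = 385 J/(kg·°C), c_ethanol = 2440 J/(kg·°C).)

Setting the total heat transfer to zero:
m·385·(14.6 − 191) + 0.775·2440·(14.6 − 2.44) = 0
-67914 m = -22995
m = -22995/-67914 ≈ 0.3386 kg

m ≈ 0.339 kg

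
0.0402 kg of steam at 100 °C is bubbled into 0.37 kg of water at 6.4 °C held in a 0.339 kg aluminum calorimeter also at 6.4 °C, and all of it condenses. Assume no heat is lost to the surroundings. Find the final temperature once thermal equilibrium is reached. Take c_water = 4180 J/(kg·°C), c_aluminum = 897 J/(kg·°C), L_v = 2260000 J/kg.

T_f ≈ 59.2 °C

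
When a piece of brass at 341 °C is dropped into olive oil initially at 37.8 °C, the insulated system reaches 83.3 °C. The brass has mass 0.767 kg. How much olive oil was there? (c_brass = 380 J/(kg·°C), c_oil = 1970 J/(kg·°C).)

m ≈ 0.838 kg

Net heat exchanged in the isolated system is zero:
0.767×380×(83.3 − 341) + m×1970×(83.3 − 37.8) = 0
89635 m = 75109
m = 75109/89635 ≈ 0.8379 kg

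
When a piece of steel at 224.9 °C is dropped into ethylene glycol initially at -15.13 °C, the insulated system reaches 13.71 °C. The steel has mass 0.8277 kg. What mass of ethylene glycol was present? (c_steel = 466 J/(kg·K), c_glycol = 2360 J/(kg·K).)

Let T be the final temperature. ΣQ_i = 0:
0.8277·466·(13.71 − 224.9) + m·2360·(13.71 − (-15.13)) = 0
68062 m = 81458
m = 81458/68062 ≈ 1.197 kg

m ≈ 1.2 kg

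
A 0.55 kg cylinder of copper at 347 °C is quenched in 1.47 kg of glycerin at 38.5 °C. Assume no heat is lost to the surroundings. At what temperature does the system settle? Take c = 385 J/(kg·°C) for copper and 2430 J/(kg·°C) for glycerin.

Heat gained plus heat lost sum to zero:
0.55×385×(T − 347) + 1.47×2430×(T − 38.5) = 0
211.75(T − 347) + 3572.1(T − 38.5) = 0
(211.75 + 3572.1) T = 211.75×347 + 3572.1×38.5
T ≈ 55.76 °C

T_f ≈ 55.8 °C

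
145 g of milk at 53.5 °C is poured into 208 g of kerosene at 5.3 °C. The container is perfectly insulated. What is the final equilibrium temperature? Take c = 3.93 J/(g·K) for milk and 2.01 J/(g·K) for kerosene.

T_f ≈ 33.1 °C

Net heat exchanged in the isolated system is zero:
145·3.93·(T − 53.5) + 208·2.01·(T − 5.3) = 0
987.93 T = 32703
T = 32703 / 987.93 = 33.1 °C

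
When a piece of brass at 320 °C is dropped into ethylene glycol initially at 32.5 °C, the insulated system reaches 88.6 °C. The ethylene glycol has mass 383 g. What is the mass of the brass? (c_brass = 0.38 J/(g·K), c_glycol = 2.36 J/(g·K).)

m ≈ 577 g

Let T be the final temperature. ΣQ_i = 0:
m×0.38×(88.6 − 320) + 383×2.36×(88.6 − 32.5) = 0
-87.93 m = -50708
m = -50708/-87.93 ≈ 576.7 g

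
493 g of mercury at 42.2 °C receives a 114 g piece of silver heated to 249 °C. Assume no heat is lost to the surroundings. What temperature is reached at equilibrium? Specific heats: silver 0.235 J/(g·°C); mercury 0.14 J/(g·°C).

T_f ≈ 100.0 °C

T_f = Σ m_i c_i T_i / Σ m_i c_i:
T_f = (26.79×249 + 69.02×42.2) / (26.79 + 69.02)
    = 9583.4 / 95.81 ≈ 100.02 °C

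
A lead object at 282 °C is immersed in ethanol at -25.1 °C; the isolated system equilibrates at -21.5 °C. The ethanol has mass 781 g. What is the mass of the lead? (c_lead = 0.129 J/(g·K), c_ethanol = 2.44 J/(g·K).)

m ≈ 175 g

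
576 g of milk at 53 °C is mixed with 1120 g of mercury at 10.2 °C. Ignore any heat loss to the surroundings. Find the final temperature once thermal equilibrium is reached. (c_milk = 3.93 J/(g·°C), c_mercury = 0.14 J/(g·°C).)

T_f ≈ 50.2 °C

Taking heat into each body as positive, Σ m c ΔT = 0:
576×3.93×(T − 53) + 1120×0.14×(T − 10.2) = 0
2420.5 T = 121574
T ≈ 50.23 °C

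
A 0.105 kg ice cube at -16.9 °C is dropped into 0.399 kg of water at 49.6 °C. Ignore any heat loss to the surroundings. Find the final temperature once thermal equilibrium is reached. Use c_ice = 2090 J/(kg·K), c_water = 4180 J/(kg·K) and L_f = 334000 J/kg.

Net heat exchanged in the isolated system is zero:
ice -16.9→0 °C: 0.105·2090·16.9 = 3708.7; fusion: m_ice L_f = 0.105·334000 = 35070; warm the meltwater: 438.9 T; water: 1667.8(T − 49.6)
2106.7 T = 82724 − 38779 = 43945
T ≈ 20.86 °C — above 0 °C, consistent with complete melting.

T_f ≈ 20.9 °C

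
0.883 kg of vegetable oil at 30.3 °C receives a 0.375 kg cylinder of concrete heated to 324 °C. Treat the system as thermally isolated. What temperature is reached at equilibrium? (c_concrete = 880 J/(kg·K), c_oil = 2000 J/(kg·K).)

T_f ≈ 76.5 °C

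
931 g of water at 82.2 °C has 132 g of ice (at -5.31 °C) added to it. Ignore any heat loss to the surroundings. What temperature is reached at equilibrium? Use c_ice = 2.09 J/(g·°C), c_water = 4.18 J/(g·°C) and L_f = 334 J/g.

Conservation of energy gives ΣQ = 0:
ice -5.31→0 °C: 132·2.09·5.31 = 1464.9; melt ice: 132·334 = 44088; warm the meltwater: 551.76 T; water: 3891.6(T − 82.2)
4443.3 T = 319888 − 45553 = 274335
T ≈ 61.74 °C. Since T > 0 °C, the all-ice-melts assumption holds.

T_f ≈ 61.7 °C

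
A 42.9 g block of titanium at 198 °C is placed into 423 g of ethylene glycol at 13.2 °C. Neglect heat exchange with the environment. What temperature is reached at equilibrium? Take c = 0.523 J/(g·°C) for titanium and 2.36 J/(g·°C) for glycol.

|Q_titanium| = |Q_glycol|:
42.9*0.523*(198 − T) = 423*2.36*(T − 13.2)
22.44(198 − T) = 998.28(T − 13.2)
1020.7 T = 17620  ⇒  T ≈ 17.26 °C

T_f ≈ 17.3 °C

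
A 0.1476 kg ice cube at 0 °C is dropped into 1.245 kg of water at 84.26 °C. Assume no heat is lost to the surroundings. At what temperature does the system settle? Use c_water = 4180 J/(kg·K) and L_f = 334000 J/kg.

Let T be the final temperature. ΣQ_i = 0:
latent heat to melt: 0.1476·334000 = 49298; meltwater 0→T: 0.1476·4180·T = 616.97 T; water: 5204.1(T − 84.26)
5821.1 T = 438497 − 49298 = 389199
T ≈ 66.86 °C — above 0 °C, consistent with complete melting.

T_f ≈ 66.9 °C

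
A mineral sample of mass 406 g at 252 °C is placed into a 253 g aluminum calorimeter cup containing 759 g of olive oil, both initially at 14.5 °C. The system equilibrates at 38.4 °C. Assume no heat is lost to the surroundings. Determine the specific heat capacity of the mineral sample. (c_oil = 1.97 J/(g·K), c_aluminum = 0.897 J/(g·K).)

Energy conservation, ΣQ = 0:
406·c·(38.4 − 252) + 759·1.97·(38.4 − 14.5) + 253·0.897·(38.4 − 14.5) = 0
-86722 c = -41160
c = -41160/-86722 ≈ 0.4746 J/(g·K)

c ≈ 0.475 J/(g·K)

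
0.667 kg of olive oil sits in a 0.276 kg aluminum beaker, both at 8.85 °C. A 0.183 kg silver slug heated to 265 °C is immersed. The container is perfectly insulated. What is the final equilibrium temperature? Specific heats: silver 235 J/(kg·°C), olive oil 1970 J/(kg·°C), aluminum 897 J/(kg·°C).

T_f ≈ 15.7 °C

Net heat exchanged in the isolated system is zero:
0.183×235×(T − 265) + 0.667×1970×(T − 8.85) + 0.276×897×(T − 8.85) = 0
(43.01 + 1314 + 247.57) T = 43.01×265 + 1314×8.85 + 247.57×8.85
T = 25216 / 1604.6 = 15.7 °C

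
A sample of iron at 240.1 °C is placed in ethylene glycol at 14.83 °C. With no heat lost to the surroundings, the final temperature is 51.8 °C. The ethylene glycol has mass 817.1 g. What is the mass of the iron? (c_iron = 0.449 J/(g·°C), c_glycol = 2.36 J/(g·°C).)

Net heat exchanged in the isolated system is zero:
m×0.449×(51.8 − 240.1) + 817.1×2.36×(51.8 − 14.83) = 0
-84.55 m = -71291
m = -71291/-84.55 ≈ 843.2 g

m ≈ 843 g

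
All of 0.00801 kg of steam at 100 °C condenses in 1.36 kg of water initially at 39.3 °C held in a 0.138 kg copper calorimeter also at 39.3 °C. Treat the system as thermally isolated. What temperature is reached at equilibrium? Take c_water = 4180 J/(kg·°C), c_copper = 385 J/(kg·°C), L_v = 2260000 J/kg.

T_f ≈ 42.8 °C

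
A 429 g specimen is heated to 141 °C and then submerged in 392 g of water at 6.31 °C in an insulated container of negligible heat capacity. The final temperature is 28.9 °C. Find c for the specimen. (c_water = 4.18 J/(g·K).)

c ≈ 0.77 J/(g·K)

Setting the total heat transfer to zero:
429×c×(28.9 − 141) + 392×4.18×(28.9 − 6.31) = 0
-48091 c = -37015
c = -37015/-48091 ≈ 0.7697 J/(g·K)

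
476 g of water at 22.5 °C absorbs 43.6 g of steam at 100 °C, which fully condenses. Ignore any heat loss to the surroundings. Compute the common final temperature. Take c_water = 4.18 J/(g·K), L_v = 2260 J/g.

T_f ≈ 74.4 °C

Setting the total heat transfer to zero:
condense steam: −43.6×2260 = −98536
  condensate cools 100→T: 43.6×4.18×(T − 100) = 182.25(T − 100)
  original water: 1989.7(T − 22.5)
2171.9 T = 98536 + 18225 + 44768 = 161529
T ≈ 74.37 °C (< 100 °C, so full condensation is consistent).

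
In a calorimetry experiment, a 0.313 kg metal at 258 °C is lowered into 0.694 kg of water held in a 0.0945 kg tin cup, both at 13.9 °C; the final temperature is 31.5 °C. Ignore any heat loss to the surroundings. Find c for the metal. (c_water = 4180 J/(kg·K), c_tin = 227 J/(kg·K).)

Net heat exchanged in the isolated system is zero:
0.313×c×(31.5 − 258) + 0.694×4180×(31.5 − 13.9) + 0.0945×227×(31.5 − 13.9) = 0
-70.89 c = -51434
c = -51434/-70.89 ≈ 725.5 J/(kg·K)

c ≈ 725 J/(kg·K)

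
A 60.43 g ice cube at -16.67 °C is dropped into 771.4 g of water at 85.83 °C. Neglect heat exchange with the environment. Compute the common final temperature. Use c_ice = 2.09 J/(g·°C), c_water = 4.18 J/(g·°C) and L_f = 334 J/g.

Heat gained plus heat lost sum to zero:
ice -16.67→0 °C: 60.43·2.09·16.67 = 2105.4; melt ice: 60.43·334 = 20184; warm the meltwater: 252.6 T; water cools: 771.4·4.18·(T − 85.83) = 3224.5(T − 85.83)
3477 T = 276755 − 22289 = 254466
T ≈ 73.18 °C — above 0 °C, consistent with complete melting.

T_f ≈ 73.2 °C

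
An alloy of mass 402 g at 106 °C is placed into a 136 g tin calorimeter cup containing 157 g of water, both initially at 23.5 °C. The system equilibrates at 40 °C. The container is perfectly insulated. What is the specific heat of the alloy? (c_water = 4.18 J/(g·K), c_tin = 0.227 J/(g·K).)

c ≈ 0.427 J/(g·K)

Net heat exchanged in the isolated system is zero:
402×c×(40 − 106) + 157×4.18×(40 − 23.5) + 136×0.227×(40 − 23.5) = 0
-26532 c = -11338
c = -11338/-26532 ≈ 0.4273 J/(g·K)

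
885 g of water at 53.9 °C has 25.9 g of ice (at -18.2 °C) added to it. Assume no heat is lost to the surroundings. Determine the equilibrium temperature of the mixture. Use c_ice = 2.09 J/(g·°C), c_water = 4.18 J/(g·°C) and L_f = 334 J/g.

T_f ≈ 49.8 °C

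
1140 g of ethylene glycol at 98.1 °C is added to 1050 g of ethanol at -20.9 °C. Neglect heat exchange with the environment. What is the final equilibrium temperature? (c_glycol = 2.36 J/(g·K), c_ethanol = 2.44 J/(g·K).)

T_f ≈ 40.1 °C

Heat lost by the glycol equals heat gained by the ethanol:
1140×2.36×(98.1 − T) = 1050×2.44×(T − (-20.9))
2690.4(98.1 − T) = 2562(T − (-20.9))
5252.4 T = 210382  ⇒  T ≈ 40.05 °C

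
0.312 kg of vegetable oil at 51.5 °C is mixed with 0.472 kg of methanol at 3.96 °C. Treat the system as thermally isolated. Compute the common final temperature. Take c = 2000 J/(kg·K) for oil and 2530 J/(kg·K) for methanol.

T_f ≈ 20.3 °C

Set heat shed by the hot body equal to heat absorbed by the cold body:
0.312*2000*(51.5 − T) = 0.472*2530*(T − 3.96)
624(51.5 − T) = 1194.2(T − 3.96)
1818.2 T = 36865  ⇒  T ≈ 20.28 °C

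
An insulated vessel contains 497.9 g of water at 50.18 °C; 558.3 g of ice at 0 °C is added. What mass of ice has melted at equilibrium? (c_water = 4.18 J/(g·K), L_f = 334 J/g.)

m_melted ≈ 313 g

Cooling the water to 0 °C releases 497.9×4.18×50.18 = 104436 J.
To melt every bit of ice: 558.3×334 = 186472 J.
104436 J < 186472 J, so only part of the ice melts and the system sits at 0 °C.
Mass melted = 104436/334 ≈ 312.7 g.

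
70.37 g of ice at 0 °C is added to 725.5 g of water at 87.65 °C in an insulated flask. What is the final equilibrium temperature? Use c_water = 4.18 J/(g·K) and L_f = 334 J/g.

T_f ≈ 72.8 °C

Let T be the final temperature. ΣQ_i = 0:
fusion: m_ice L_f = 70.37·334 = 23504; warm the meltwater: 294.15 T; water cools: 725.5·4.18·(T − 87.65) = 3032.6(T − 87.65)
3326.7 T = 265807 − 23504 = 242303
T ≈ 72.84 °C (positive, so assuming full melt was valid).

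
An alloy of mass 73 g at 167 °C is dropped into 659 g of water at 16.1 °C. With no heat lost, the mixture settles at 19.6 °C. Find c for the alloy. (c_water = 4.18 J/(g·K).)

m_s c (T_s − T_f) = m_water c_water (T_f − T_0):
73·c·(167 − 19.6) = 659·4.18·(19.6 − 16.1)
10760 c = 9641.2  ⇒  c ≈ 0.896 J/(g·K)

c ≈ 0.896 J/(g·K)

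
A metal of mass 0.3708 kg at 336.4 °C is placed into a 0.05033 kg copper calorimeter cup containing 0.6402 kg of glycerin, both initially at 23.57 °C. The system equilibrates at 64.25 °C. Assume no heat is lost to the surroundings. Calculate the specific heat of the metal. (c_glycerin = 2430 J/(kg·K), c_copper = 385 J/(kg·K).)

c ≈ 635 J/(kg·K)

Conservation of energy gives ΣQ = 0:
0.3708·c·(64.25 − 336.4) + 0.6402·2430·(64.25 − 23.57) + 0.05033·385·(64.25 − 23.57) = 0
-100.91 c = -64074
c = -64074/-100.91 ≈ 634.9 J/(kg·K)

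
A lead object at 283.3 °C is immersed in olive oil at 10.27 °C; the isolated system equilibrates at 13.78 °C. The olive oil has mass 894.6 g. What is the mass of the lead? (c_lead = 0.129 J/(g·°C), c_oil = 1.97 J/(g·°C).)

Heat gained plus heat lost sum to zero:
m×0.129×(13.78 − 283.3) + 894.6×1.97×(13.78 − 10.27) = 0
-34.77 m = -6185.9
m = -6185.9/-34.77 ≈ 177.9 g

m ≈ 178 g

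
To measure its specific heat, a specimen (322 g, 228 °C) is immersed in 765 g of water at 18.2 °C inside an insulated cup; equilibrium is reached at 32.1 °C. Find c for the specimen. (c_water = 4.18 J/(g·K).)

c ≈ 0.705 J/(g·K)

Let T be the final temperature. ΣQ_i = 0:
322×c×(32.1 − 228) + 765×4.18×(32.1 − 18.2) = 0
-63080 c = -44448
c = -44448/-63080 ≈ 0.7046 J/(g·K)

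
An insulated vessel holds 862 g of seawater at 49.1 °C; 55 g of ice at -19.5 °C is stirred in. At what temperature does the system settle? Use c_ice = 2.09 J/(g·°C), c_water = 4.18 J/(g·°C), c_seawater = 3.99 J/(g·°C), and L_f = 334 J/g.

T_f ≈ 40.4 °C

Net heat exchanged in the isolated system is zero:
ice -19.5→0 °C: 55·2.09·19.5 = 2241.5; fusion: m_ice L_f = 55·334 = 18370; warm the meltwater: 229.9 T; seawater cools: 862·3.99·(T − 49.1) = 3439.4(T − 49.1)
3669.3 T = 168874 − 20612 = 148262
T ≈ 40.41 °C. Since T > 0 °C, the all-ice-melts assumption holds.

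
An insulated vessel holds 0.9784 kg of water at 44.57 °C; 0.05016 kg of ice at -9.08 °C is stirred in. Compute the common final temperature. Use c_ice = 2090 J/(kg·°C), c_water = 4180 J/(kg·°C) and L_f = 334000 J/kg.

Heat gained plus heat lost sum to zero:
warm ice to 0 °C: 0.05016×2090×(0 − (-9.08)) = 951.9; fusion: m_ice L_f = 0.05016×334000 = 16753; meltwater 0→T: 0.05016×4180×T = 209.67 T; water cools: 0.9784×4180×(T − 44.57) = 4089.7(T − 44.57)
4299.4 T = 182278 − 17705 = 164573
T ≈ 38.28 °C. Since T > 0 °C, the all-ice-melts assumption holds.

T_f ≈ 38.3 °C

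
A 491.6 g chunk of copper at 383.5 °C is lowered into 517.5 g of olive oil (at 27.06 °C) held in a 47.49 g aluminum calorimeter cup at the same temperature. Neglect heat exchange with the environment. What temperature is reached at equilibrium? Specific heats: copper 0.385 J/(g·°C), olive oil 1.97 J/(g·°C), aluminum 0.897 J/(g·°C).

T_f is the heat-capacity-weighted average of the initial temperatures:
T_f = (189.27×383.5 + 1019.5×27.06 + 42.6×27.06) / (189.27 + 1019.5 + 42.6)
    = 101323 / 1251.3 ≈ 80.97 °C

T_f ≈ 81.0 °C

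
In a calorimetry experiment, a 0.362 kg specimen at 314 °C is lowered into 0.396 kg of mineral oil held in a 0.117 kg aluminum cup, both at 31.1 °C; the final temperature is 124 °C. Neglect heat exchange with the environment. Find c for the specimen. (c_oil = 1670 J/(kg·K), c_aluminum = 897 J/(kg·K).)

Let T be the final temperature. ΣQ_i = 0:
0.362×c×(124 − 314) + 0.396×1670×(124 − 31.1) + 0.117×897×(124 − 31.1) = 0
-68.78 c = -71186
c = -71186/-68.78 ≈ 1035 J/(kg·K)

c ≈ 1030 J/(kg·K)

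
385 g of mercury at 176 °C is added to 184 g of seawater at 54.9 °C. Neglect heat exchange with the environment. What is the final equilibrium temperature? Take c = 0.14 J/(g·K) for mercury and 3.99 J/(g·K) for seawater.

Set heat shed by the hot body equal to heat absorbed by the cold body:
385·0.14·(176 − T) = 184·3.99·(T − 54.9)
53.9(176 − T) = 734.16(T − 54.9)
788.06 T = 49792  ⇒  T ≈ 63.18 °C

T_f ≈ 63.2 °C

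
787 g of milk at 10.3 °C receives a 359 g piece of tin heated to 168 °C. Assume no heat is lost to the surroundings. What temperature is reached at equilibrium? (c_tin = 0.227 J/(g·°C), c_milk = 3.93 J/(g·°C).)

T_f ≈ 14.3 °C

Setting the total heat transfer to zero:
359×0.227×(T − 168) + 787×3.93×(T − 10.3) = 0
81.49(T − 168) + 3092.9(T − 10.3) = 0
3174.4 T = 45548
T = 45548/3174.4 ≈ 14.35 °C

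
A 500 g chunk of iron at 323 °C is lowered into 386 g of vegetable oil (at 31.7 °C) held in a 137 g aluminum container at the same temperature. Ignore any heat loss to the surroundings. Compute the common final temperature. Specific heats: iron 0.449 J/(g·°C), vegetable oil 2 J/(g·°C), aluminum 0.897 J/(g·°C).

T_f ≈ 90.1 °C

With ΣQ=0 the equilibrium temperature is the m·c-weighted mean:
T_f = (224.5·323 + 772·31.7 + 122.89·31.7) / (224.5 + 772 + 122.89)
    = 100881 / 1119.4 ≈ 90.12 °C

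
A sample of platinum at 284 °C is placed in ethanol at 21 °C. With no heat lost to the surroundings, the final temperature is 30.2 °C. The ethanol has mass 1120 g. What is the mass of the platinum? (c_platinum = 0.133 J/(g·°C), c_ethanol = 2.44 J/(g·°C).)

m ≈ 745 g

Net heat exchanged in the isolated system is zero:
m·0.133·(30.2 − 284) + 1120·2.44·(30.2 − 21) = 0
-33.76 m = -25142
m = -25142/-33.76 ≈ 744.8 g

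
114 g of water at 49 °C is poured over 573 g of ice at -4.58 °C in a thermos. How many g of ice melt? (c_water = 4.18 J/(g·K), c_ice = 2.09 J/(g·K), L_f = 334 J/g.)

m_melted ≈ 53.5 g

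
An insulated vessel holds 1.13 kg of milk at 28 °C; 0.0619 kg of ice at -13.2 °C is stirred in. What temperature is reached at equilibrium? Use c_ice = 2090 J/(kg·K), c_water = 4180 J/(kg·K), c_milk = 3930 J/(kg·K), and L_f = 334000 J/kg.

T_f ≈ 21.7 °C

Net heat exchanged in the isolated system is zero:
warm ice to 0 °C: 0.0619·2090·(0 − (-13.2)) = 1707.7
  melt ice: 0.0619·334000 = 20675
  meltwater 0→T: 0.0619·4180·T = 258.74 T
  milk cools: 1.13·3930·(T − 28) = 4440.9(T − 28)
4699.6 T = 124345 − 22382 = 101963
T ≈ 21.70 °C — above 0 °C, consistent with complete melting.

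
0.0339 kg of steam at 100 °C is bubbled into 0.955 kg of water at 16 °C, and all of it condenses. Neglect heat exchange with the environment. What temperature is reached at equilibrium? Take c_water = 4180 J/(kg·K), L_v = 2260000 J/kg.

Taking heat into each body as positive, Σ m c ΔT = 0:
condense steam: −0.0339×2260000 = −76614; condensate cools 100→T: 0.0339×4180×(T − 100) = 141.7(T − 100); original water: 3991.9(T − 16)
4133.6 T = 76614 + 14170 + 63870 = 154655
T ≈ 37.41 °C, under the boiling point, so the assumption holds.

T_f ≈ 37.4 °C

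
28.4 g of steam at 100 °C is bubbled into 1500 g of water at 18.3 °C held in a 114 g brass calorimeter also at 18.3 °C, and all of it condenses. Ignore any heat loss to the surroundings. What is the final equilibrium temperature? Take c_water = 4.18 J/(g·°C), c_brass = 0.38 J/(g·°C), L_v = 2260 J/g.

T_f ≈ 29.8 °C

Heat gained plus heat lost sum to zero:
latent heat released on condensation: 28.4·2260 = 64184
  condensed water 100 °C→T: 118.71(T − 100)
  water warms: 1500·4.18·(T − 18.3) = 6270(T − 18.3)
  brass cup: 114·0.38·(T − 18.3) = 43.32(T − 18.3)
6432 T = 64184 + 11871 + 115534 = 191589
T ≈ 29.79 °C, under the boiling point, so the assumption holds.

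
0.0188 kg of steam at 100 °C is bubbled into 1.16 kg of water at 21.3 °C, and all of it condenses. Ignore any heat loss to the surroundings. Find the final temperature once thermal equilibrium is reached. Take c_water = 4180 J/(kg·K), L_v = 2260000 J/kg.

Setting the total heat transfer to zero:
latent heat released on condensation: 0.0188·2260000 = 42488
  condensate cools 100→T: 0.0188·4180·(T − 100) = 78.58(T − 100)
  original water: 4848.8(T − 21.3)
4927.4 T = 42488 + 7858.4 + 103279 = 153626
T ≈ 31.18 °C — below 100 °C, confirming all the steam condensed.

T_f ≈ 31.2 °C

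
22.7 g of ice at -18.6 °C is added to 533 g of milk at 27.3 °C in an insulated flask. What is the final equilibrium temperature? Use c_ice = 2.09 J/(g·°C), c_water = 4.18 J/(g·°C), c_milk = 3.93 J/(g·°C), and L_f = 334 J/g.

T_f ≈ 22.3 °C

Setting the total heat transfer to zero:
warm ice to 0 °C: 22.7·2.09·(0 − (-18.6)) = 882.44; latent heat to melt: 22.7·334 = 7581.8; warm the meltwater: 94.89 T; milk: 2094.7(T − 27.3)
2189.6 T = 57185 − 8464.2 = 48721
T ≈ 22.25 °C. Since T > 0 °C, the all-ice-melts assumption holds.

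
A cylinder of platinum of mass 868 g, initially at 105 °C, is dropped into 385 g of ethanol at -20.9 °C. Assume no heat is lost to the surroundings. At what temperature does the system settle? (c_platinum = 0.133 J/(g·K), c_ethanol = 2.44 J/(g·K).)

T_f = Σ m_i c_i T_i / Σ m_i c_i:
T_f = (115.44·105 + 939.4·(-20.9)) / (115.44 + 939.4)
    = -7511.8 / 1054.8 ≈ -7.12 °C

T_f ≈ -7.1 °C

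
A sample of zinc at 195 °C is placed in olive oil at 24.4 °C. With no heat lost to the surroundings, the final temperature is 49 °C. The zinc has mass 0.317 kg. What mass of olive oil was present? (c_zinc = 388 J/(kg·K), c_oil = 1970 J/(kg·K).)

m ≈ 0.371 kg

|Q_zinc| = |Q_oil|:
0.317·388·(195 − 49) = m·1970·(49 − 24.4)
48462 m = 17957  ⇒  m ≈ 0.3705 kg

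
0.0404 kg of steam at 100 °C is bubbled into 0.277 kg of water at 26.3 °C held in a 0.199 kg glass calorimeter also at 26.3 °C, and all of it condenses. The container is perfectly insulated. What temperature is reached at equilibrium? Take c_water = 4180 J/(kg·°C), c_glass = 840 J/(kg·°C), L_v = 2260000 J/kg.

T_f ≈ 95.7 °C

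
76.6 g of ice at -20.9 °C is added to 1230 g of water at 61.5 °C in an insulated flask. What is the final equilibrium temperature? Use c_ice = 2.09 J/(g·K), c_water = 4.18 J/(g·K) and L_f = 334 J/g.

Sum of m c ΔT and latent-heat terms is zero:
warm ice to 0 °C: 76.6·2.09·(0 − (-20.9)) = 3346
  melt ice: 76.6·334 = 25584
  warm the meltwater: 320.19 T
  water: 5141.4(T − 61.5)
5461.6 T = 316196 − 28930 = 287266
T ≈ 52.60 °C (positive, so assuming full melt was valid).

T_f ≈ 52.6 °C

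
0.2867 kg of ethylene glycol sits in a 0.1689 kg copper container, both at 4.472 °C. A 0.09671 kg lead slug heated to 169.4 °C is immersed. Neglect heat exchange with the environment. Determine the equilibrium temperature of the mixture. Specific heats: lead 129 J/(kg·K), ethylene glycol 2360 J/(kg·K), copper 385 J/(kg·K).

T_f ≈ 7.2 °C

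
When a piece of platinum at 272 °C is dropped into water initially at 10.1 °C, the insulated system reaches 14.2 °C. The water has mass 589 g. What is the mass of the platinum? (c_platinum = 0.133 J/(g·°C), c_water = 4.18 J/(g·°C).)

m ≈ 294 g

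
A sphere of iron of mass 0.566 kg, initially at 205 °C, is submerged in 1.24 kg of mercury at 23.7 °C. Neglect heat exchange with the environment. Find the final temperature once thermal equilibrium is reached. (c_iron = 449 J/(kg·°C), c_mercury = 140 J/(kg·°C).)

T_f ≈ 131.4 °C

Conservation of energy gives ΣQ = 0:
0.566*449*(T − 205) + 1.24*140*(T − 23.7) = 0
427.73 T = 56212
T = 56212/427.73 ≈ 131.42 °C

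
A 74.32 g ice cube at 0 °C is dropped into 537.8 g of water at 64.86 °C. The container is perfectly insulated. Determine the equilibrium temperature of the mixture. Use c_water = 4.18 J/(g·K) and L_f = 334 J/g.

T_f ≈ 47.3 °C

Setting the total heat transfer to zero:
fusion: m_ice L_f = 74.32·334 = 24823
  meltwater 0→T: 74.32·4.18·T = 310.66 T
  water: 2248(T − 64.86)
2558.7 T = 145806 − 24823 = 120983
T ≈ 47.28 °C (positive, so assuming full melt was valid).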